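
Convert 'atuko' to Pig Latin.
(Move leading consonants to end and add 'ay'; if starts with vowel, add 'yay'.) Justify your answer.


'atuko' starts with a vowel, so add 'yay': 'atukoyay'.

atukoyay


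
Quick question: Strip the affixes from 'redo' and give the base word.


Remove prefix 're' from 'redo' to get root 'do'.

do


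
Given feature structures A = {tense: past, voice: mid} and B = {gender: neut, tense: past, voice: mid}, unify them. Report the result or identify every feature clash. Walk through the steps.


Compare features:
gender: A=_ vs B=neut -> unified: neut
tense: A=past vs B=past -> unified: past
voice: A=mid vs B=mid -> unified: mid
No clashes found.

Unified: {gender: neut, tense: past, voice: mid}


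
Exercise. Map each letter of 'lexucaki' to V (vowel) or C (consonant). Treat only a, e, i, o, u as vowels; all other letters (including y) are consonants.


Letter mapping: l = C, e = V, x = C, u = V, c = C, a = V, k = C, i = V.

CVCVCVCV


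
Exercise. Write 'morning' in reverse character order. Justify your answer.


Reverse 'morning' character by character: 'gninrom'.

gninrom


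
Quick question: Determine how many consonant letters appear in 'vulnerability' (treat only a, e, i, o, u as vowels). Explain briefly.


Consonants in 'vulnerability': v, l, n, r, b, l, t, y = 8 consonants.

8


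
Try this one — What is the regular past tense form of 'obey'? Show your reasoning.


Apply rule: Add -ed. 'obey' becomes 'obeyed'.

obeyed


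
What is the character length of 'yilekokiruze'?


Spell out 'yilekokiruze' and number each letter: y(1), i(2), l(3), e(4), k(5), o(6), k(7), i(8), r(9), u(10), z(11), e(12). Total: 12 letters.

12


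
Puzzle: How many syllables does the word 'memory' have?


Break 'memory' into syllables: mem-o-ry -> mem | o | ry = 3 syllables

3 syllables


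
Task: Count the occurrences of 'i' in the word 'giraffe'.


Letter 'i' in 'giraffe': found at position(s) 2 = 1 occurrence(s).

1


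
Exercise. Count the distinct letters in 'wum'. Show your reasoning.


Unique letters in 'wum': {m, u, w} = 3 distinct letters.

3


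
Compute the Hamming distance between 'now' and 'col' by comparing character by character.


Alignment:
Position 1: 'n' vs 'c' = DIFFER
Position 2: 'o' vs 'o' = match
Position 3: 'w' vs 'l' = DIFFER
Total differences: 2

2


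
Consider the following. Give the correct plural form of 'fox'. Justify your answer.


Apply rule: Add -es (sibilant/fricative ending). 'fox' becomes 'foxes'.

foxes


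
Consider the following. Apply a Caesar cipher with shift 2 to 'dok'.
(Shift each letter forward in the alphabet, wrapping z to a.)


Shift each letter by 2: d -> f, o -> q, k -> m. Result: 'fqm'.

fqm


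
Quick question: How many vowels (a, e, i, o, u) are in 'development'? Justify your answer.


Vowels in 'development': e, e, o, e = 4 vowels.

4


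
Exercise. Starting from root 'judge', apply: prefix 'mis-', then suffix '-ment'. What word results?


Step 1: Add prefix 'mis-' to 'judge' = 'misjudge'
Step 2: Add suffix '-ment' to 'misjudge' = 'misjudgment'

misjudgment


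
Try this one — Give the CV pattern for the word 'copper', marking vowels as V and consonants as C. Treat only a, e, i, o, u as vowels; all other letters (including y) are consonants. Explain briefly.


Letter mapping: c = C, o = V, p = C, p = C, e = V, r = C.

CVCCVC


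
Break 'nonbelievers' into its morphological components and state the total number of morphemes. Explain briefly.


Step 1: Identify prefix: 'non' (meaning: not)
Step 2: Identify root: 'believe'
Step 3: Identify suffix(es): 'er, s'
Decomposition: non- (prefix: not) + believe (root) + -er (suffix: one who) + -s (plural)
Total morphemes: 4

4 morphemes (non- (prefix: not) + believe (root) + -er (suffix: one who) + -s (plural))


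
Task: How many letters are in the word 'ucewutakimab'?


Spell out 'ucewutakimab' and number each letter: u(1), c(2), e(3), w(4), u(5), t(6), a(7), k(8), i(9), m(10), a(11), b(12). Total: 12 letters.

12


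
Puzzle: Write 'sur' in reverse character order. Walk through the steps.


Reverse 'sur' character by character: 'rus'.

rus


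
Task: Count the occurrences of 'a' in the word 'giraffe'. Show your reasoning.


Letter 'a' in 'giraffe': found at position(s) 4 = 1 occurrence(s).

1


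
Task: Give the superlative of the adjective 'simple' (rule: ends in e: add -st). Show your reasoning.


Apply superlative formation (ends in e: add -st): 'simple' -> 'simplest'.

simplest


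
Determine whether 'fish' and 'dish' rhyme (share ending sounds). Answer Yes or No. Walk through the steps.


Rime (stressed vowel + following sounds) of 'fish': -ish = /ɪʃ/
Rime of 'dish': -ish = /ɪʃ/
/ɪʃ/ and /ɪʃ/ are the same ending sound, so the words rhyme.

Yes


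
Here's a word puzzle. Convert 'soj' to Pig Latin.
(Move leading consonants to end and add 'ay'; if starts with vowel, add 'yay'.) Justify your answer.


'soj': move consonant cluster 's' to end and add 'ay': 'ojsay'.

ojsay


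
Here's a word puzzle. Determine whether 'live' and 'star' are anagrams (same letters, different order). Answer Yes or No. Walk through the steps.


Sorted letters of 'live': 'eilv'
Sorted letters of 'star': 'arst'
They do not match.

No


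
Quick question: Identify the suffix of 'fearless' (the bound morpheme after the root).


The word 'fearless' = 'fear' (root) + '-less' (suffix). The suffix is '-less'.

less


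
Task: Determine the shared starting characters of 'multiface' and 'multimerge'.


Compare from the start: 5 characters match: 'multi'. Mismatch at position 6: 'f' vs 'm'.

multi


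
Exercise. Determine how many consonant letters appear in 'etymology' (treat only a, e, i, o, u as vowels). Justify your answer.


Consonants in 'etymology': t, y, m, l, g, y = 6 consonants.

6


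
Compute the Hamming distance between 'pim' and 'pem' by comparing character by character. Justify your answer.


Alignment:
Position 1: 'p' vs 'p' = match
Position 2: 'i' vs 'e' = DIFFER
Position 3: 'm' vs 'm' = match
Total differences: 1

1


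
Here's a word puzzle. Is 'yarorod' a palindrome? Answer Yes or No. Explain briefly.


Forward: 'yarorod'
Reversed: 'dororay'
They differ.

No


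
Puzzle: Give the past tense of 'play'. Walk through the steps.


Apply rule: Add -ed. 'play' becomes 'played'.

played


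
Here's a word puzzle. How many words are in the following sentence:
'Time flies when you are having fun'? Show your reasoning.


Split into words: Time | flies | when | you | are | having | fun = 7 words.

7


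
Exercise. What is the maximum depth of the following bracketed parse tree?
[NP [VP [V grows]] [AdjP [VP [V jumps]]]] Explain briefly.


Count bracket nesting levels:
'[' at pos 0: depth = 1
'[' at pos 4: depth = 2
'[' at pos 8: depth = 3
'[' at pos 19: depth = 2
'[' at pos 25: depth = 3
'[' at pos 29: depth = 4
Maximum depth reached: 4

4


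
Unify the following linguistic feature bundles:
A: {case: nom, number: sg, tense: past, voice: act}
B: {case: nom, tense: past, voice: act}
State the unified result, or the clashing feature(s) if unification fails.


Compare features:
case: A=nom vs B=nom -> unified: nom
number: A=sg vs B=_ -> unified: sg
tense: A=past vs B=past -> unified: past
voice: A=act vs B=act -> unified: act
No clashes found.

Unified: {case: nom, number: sg, tense: past, voice: act}


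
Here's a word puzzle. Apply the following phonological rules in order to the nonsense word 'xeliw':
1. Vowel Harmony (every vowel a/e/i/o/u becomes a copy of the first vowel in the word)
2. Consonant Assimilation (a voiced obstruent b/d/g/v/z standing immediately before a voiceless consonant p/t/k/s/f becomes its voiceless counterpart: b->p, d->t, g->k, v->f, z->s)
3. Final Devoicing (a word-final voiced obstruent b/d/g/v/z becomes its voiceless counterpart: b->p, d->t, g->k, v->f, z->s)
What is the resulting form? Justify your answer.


Starting form: 'xeliw'
Rule 1: Vowel Harmony: all vowels become 'e' (matching first vowel). 'xeliw' -> 'xelew'
Rule 2: Consonant Assimilation: no voiced obstruent (b/d/g/v/z) stands immediately before a voiceless consonant (p/t/k/s/f). No change.
Rule 3: Final Devoicing: final consonant 'w' is not one of the voiced obstruents b/d/g/v/z. No change.
Final form: 'xelew'

xelew


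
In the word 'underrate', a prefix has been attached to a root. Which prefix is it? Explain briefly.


The word 'underrate' = 'under' (prefix) + 'rate' (root). The prefix is 'under'.

under


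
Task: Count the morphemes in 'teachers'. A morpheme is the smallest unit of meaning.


Decomposition: teach (root) + -er (suffix) + -s (plural) = 3 morpheme(s)

3 morphemes


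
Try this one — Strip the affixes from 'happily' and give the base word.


Remove suffix '-ly' from 'happily' to get root 'happy'.

happy


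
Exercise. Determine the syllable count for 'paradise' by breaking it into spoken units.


Break 'paradise' into syllables: par-a-dise -> par | a | dise = 3 syllables

3 syllables


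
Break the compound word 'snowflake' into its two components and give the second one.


Split 'snowflake' into 'snow' + 'flake'. The second part is 'flake'.

flake


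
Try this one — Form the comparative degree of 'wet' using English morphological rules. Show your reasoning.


Apply comparative formation (double final consonant, add -er): 'wet' -> 'wetter'.

wetter


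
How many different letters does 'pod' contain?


Unique letters in 'pod': {d, o, p} = 3 distinct letters.

3


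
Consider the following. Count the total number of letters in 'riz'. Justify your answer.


Spell out 'riz' and number each letter: r(1), i(2), z(3). Total: 3 letters.

3


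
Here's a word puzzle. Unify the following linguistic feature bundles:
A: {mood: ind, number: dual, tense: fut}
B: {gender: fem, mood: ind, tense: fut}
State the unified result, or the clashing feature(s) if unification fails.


Compare features:
gender: A=_ vs B=fem -> unified: fem
mood: A=ind vs B=ind -> unified: ind
number: A=dual vs B=_ -> unified: dual
tense: A=fut vs B=fut -> unified: fut
No clashes found.

Unified: {gender: fem, mood: ind, number: dual, tense: fut}


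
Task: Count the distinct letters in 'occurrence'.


Unique letters in 'occurrence': {c, e, n, o, r, u} = 6 distinct letters.

6


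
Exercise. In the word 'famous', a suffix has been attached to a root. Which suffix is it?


The word 'famous' = 'fame' (root) + '-ous' (suffix). The suffix is '-ous'.

ous


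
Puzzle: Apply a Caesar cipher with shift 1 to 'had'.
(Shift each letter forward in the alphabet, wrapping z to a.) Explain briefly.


Shift each letter by 1: h -> i, a -> b, d -> e. Result: 'ibe'.

ibe


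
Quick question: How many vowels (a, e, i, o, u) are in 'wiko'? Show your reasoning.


Vowels in 'wiko': i, o = 2 vowels.

2


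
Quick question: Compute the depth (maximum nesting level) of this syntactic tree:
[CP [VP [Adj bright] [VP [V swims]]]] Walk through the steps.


Count bracket nesting levels:
'[' at pos 0: depth = 1
'[' at pos 4: depth = 2
'[' at pos 8: depth = 3
'[' at pos 21: depth = 3
'[' at pos 25: depth = 4
Maximum depth reached: 4

4


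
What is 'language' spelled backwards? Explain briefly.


Reverse 'language' character by character: 'egaugnal'.

egaugnal


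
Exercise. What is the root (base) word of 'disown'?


Remove prefix 'dis' from 'disown' to get root 'own'.

own


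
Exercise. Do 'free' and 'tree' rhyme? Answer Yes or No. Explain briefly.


Rime (stressed vowel + following sounds) of 'free': -ee = /iː/
Rime of 'tree': -ee = /iː/
/iː/ and /iː/ are the same ending sound, so the words rhyme.

Yes


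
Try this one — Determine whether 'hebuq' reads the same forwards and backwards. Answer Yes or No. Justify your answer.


Forward: 'hebuq'
Reversed: 'qubeh'
They differ.

No


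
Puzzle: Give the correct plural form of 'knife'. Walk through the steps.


Apply rule: Change -fe to -ves. 'knife' becomes 'knives'.

knives


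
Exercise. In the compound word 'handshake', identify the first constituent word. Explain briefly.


Split 'handshake' into 'hand' + 'shake'. The first part is 'hand'.

hand


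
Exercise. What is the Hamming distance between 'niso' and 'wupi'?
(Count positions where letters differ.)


Alignment:
Position 1: 'n' vs 'w' = DIFFER
Position 2: 'i' vs 'u' = DIFFER
Position 3: 's' vs 'p' = DIFFER
Position 4: 'o' vs 'i' = DIFFER
Total differences: 4

4


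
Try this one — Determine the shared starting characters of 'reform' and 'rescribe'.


Compare from the start: 2 characters match: 're'. Mismatch at position 3: 'f' vs 's'.

re


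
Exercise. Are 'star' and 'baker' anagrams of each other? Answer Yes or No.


Sorted letters of 'star': 'arst'
Sorted letters of 'baker': 'abekr'
They do not match.

No


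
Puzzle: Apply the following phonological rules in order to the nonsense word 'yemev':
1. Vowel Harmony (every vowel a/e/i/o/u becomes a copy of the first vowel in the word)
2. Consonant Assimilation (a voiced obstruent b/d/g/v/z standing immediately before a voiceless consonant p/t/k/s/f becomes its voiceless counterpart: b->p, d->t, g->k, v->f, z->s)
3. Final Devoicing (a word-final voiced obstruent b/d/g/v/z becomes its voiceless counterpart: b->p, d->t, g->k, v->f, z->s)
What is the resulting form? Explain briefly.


Starting form: 'yemev'
Rule 1: Vowel Harmony: all vowels already match. No change.
Rule 2: Consonant Assimilation: no voiced obstruent (b/d/g/v/z) stands immediately before a voiceless consonant (p/t/k/s/f). No change.
Rule 3: Final Devoicing: word-final voiced obstruent 'v' becomes voiceless 'f'. 'yemev' -> 'yemef'
Final form: 'yemef'

yemef


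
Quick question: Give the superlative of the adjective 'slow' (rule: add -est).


Apply superlative formation (add -est): 'slow' -> 'slowest'.

slowest


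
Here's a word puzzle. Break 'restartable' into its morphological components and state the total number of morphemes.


Step 1: Identify prefix: 're' (meaning: again)
Step 2: Identify root: 'start'
Step 3: Identify suffix(es): 'able'
Decomposition: re- (prefix: again) + start (root) + -able (suffix: capable of)
Total morphemes: 3

3 morphemes (re- (prefix: again) + start (root) + -able (suffix: capable of))


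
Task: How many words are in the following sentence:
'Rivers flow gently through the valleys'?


Split into words: Rivers | flow | gently | through | the | valleys = 6 words.

6


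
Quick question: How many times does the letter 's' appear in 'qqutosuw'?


Letter 's' in 'qqutosuw': found at position(s) 6 = 1 occurrence(s).

1


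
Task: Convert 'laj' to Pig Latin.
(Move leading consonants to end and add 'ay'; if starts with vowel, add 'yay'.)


'laj': move consonant cluster 'l' to end and add 'ay': 'ajlay'.

ajlay


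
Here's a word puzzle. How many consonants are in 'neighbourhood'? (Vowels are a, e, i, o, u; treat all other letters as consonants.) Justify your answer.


Consonants in 'neighbourhood': n, g, h, b, r, h, d = 7 consonants.

7


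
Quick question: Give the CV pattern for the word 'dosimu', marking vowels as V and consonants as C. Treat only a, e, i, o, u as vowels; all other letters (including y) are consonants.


Letter mapping: d = C, o = V, s = C, i = V, m = C, u = V.

CVCVCV


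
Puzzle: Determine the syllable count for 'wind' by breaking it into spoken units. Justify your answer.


Break 'wind' into syllables: wind -> wind = 1 syllable

1 syllable


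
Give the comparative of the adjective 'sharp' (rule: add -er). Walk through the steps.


Apply comparative formation (add -er): 'sharp' -> 'sharper'.

sharper


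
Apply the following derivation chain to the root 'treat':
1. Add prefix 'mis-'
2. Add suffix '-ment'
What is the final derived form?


Step 1: Add prefix 'mis-' to 'treat' = 'mistreat'
Step 2: Add suffix '-ment' to 'mistreat' = 'mistreatment'

mistreatment


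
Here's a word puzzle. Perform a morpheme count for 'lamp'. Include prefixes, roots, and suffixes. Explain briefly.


Decomposition: lamp (free morpheme) = 1 morpheme(s)

1 morphemes


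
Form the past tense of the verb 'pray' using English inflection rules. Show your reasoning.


Apply rule: Add -ed. 'pray' becomes 'prayed'.

prayed


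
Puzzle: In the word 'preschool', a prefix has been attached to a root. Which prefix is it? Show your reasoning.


The word 'preschool' = 'pre' (prefix) + 'school' (root). The prefix is 'pre'.

pre


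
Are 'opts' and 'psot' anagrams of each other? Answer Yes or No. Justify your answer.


Sorted letters of 'opts': 'opst'
Sorted letters of 'psot': 'opst'
They match.

Yes


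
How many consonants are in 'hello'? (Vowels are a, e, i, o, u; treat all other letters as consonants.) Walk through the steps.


Consonants in 'hello': h, l, l = 3 consonants.

3


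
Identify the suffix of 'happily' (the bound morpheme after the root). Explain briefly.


The word 'happily' = 'happy' (root) + '-ly' (suffix). The suffix is '-ly'.

ly


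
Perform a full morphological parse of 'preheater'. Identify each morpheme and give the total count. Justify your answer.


Step 1: Identify prefix: 'pre' (meaning: before)
Step 2: Identify root: 'heat'
Step 3: Identify suffix(es): 'er'
Decomposition: pre- (prefix: before) + heat (root) + -er (suffix: one who)
Total morphemes: 3

3 morphemes (pre- (prefix: before) + heat (root) + -er (suffix: one who))


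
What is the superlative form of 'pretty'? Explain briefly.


Apply superlative formation (consonant + y: change y to i, add -est): 'pretty' -> 'prettiest'.

prettiest


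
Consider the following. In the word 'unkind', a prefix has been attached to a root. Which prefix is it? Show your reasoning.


The word 'unkind' = 'un' (prefix) + 'kind' (root). The prefix is 'un'.

un


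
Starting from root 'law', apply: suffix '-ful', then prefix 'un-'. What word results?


Step 1: Add suffix '-ful' to 'law' = 'lawful'
Step 2: Add prefix 'un-' to 'lawful' = 'unlawful'

unlawful


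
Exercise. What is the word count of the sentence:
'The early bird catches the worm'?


Split into words: The | early | bird | catches | the | worm = 6 words.

6


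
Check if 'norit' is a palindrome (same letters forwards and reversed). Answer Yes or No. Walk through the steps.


Forward: 'norit'
Reversed: 'tiron'
They differ.

No


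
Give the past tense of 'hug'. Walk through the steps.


Apply rule: Double final consonant and add -ed. 'hug' becomes 'hugged'.

hugged


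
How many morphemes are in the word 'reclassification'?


Decomposition: re- (prefix) + class (root) + -ify (suffix) + -ation (suffix) = 4 morpheme(s)

4 morphemes


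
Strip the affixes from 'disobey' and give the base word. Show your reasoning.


Remove prefix 'dis' from 'disobey' to get root 'obey'.

obey


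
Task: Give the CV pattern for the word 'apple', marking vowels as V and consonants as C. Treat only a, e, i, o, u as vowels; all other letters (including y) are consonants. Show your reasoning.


Letter mapping: a = V, p = C, p = C, l = C, e = V.

VCCCV


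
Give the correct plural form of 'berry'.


Apply rule: Change -y to -ies (consonant + y). 'berry' becomes 'berries'.

berries


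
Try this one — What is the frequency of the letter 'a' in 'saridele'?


Letter 'a' in 'saridele': found at position(s) 2 = 1 occurrence(s).

1


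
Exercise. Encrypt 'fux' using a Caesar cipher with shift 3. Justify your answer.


Shift each letter by 3: f -> i, u -> x, x -> a. Result: 'ixa'.

ixa


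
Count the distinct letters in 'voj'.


Unique letters in 'voj': {j, o, v} = 3 distinct letters.

3


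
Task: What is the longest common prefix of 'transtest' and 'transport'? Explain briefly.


Compare from the start: 5 characters match: 'trans'. Mismatch at position 6: 't' vs 'p'.

trans


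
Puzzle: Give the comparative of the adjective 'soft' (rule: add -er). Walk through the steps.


Apply comparative formation (add -er): 'soft' -> 'softer'.

softer


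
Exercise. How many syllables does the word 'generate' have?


Break 'generate' into syllables: gen-er-ate -> gen | er | ate = 3 syllables

3 syllables


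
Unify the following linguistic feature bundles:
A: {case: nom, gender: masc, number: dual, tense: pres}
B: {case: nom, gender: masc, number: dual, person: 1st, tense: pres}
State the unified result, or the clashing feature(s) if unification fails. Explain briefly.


Compare features:
case: A=nom vs B=nom -> unified: nom
gender: A=masc vs B=masc -> unified: masc
number: A=dual vs B=dual -> unified: dual
person: A=_ vs B=1st -> unified: 1st
tense: A=pres vs B=pres -> unified: pres
No clashes found.

Unified: {case: nom, gender: masc, number: dual, person: 1st, tense: pres}


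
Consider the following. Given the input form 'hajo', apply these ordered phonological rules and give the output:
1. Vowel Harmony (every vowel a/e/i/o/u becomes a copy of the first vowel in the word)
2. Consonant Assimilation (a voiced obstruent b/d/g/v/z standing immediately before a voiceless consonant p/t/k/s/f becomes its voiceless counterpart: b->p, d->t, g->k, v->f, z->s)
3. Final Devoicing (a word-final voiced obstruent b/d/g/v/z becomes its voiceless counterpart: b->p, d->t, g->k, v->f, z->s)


Starting form: 'hajo'
Rule 1: Vowel Harmony: all vowels become 'a' (matching first vowel). 'hajo' -> 'haja'
Rule 2: Consonant Assimilation: no voiced obstruent (b/d/g/v/z) stands immediately before a voiceless consonant (p/t/k/s/f). No change.
Rule 3: Final Devoicing: the word ends in the vowel 'a', not a consonant. No change.
Final form: 'haja'

haja


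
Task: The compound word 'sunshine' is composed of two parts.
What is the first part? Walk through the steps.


Split 'sunshine' into 'sun' + 'shine'. The first part is 'sun'.

sun


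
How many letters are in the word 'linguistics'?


Spell out 'linguistics' and number each letter: l(1), i(2), n(3), g(4), u(5), i(6), s(7), t(8), i(9), c(10), s(11). Total: 11 letters.

11


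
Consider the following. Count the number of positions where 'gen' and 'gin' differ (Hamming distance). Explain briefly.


Alignment:
Position 1: 'g' vs 'g' = match
Position 2: 'e' vs 'i' = DIFFER
Position 3: 'n' vs 'n' = match
Total differences: 1

1


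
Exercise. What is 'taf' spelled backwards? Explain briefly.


Reverse 'taf' character by character: 'fat'.

fat


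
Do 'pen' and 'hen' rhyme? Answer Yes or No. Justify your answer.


Rime (stressed vowel + following sounds) of 'pen': -en = /ɛn/
Rime of 'hen': -en = /ɛn/
/ɛn/ and /ɛn/ are the same ending sound, so the words rhyme.

Yes


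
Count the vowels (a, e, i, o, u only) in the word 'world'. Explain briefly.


Vowels in 'world': o = 1 vowels.

1


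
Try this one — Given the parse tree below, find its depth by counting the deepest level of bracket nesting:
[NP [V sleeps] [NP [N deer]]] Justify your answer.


Count bracket nesting levels:
'[' at pos 0: depth = 1
'[' at pos 4: depth = 2
'[' at pos 15: depth = 2
'[' at pos 19: depth = 3
Maximum depth reached: 3

3


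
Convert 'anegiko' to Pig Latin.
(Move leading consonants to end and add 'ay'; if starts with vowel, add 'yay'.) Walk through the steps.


'anegiko' starts with a vowel, so add 'yay': 'anegikoyay'.

anegikoyay


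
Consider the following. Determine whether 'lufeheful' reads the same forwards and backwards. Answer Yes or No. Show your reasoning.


Forward: 'lufeheful'
Reversed: 'lufeheful'
They are identical.

Yes


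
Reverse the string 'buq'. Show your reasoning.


Reverse 'buq' character by character: 'qub'.

qub


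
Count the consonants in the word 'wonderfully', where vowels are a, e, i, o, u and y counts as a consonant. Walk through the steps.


Consonants in 'wonderfully': w, n, d, r, f, l, l, y = 8 consonants.

8


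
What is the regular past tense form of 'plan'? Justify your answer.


Apply rule: Double final consonant and add -ed. 'plan' becomes 'planned'.

planned


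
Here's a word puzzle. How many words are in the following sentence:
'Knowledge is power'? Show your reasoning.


Split into words: Knowledge | is | power = 3 words.

3


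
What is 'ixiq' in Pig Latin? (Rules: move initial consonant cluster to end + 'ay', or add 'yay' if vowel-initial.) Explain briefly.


'ixiq' starts with a vowel, so add 'yay': 'ixiqyay'.

ixiqyay


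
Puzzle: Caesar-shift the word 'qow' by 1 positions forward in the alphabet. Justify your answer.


Shift each letter by 1: q -> r, o -> p, w -> x. Result: 'rpx'.

rpx


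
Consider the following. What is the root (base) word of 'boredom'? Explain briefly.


Remove suffix '-dom' from 'boredom' to get root 'bore'.

bore


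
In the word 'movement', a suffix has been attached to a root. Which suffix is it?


The word 'movement' = 'move' (root) + '-ment' (suffix). The suffix is '-ment'.

ment


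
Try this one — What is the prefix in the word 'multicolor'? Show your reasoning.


The word 'multicolor' = 'multi' (prefix) + 'color' (root). The prefix is 'multi'.

multi


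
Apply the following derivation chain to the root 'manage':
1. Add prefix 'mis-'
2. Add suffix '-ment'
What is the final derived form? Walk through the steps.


Step 1: Add prefix 'mis-' to 'manage' = 'mismanage'
Step 2: Add suffix '-ment' to 'mismanage' = 'mismanagement'

mismanagement


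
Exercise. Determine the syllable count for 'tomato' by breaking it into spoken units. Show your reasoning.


Break 'tomato' into syllables: to-ma-to -> to | ma | to = 3 syllables

3 syllables


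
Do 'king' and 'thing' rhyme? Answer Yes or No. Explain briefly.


Rime (stressed vowel + following sounds) of 'king': -ing = /ɪŋ/
Rime of 'thing': -ing = /ɪŋ/
/ɪŋ/ and /ɪŋ/ are the same ending sound, so the words rhyme.

Yes


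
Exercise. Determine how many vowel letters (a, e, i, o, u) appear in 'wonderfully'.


Vowels in 'wonderfully': o, e, u = 3 vowels.

3


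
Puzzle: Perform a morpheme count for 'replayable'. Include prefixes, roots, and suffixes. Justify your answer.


Decomposition: re- (prefix) + play (root) + -able (suffix) = 3 morpheme(s)

3 morphemes


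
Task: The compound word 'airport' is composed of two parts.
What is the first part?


Split 'airport' into 'air' + 'port'. The first part is 'air'.

air


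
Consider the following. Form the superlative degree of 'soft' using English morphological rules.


Apply superlative formation (add -est): 'soft' -> 'softest'.

softest


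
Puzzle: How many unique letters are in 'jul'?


Unique letters in 'jul': {j, l, u} = 3 distinct letters.

3


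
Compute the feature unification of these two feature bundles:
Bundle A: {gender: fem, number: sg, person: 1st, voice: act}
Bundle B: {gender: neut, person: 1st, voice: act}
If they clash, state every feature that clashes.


Compare features:
gender: A=fem vs B=neut -> CLASH
number: A=sg vs B=_ -> unified: sg
person: A=1st vs B=1st -> unified: 1st
voice: A=act vs B=act -> unified: act
Clash detected on feature 'gender' (fem vs neut); unification fails.

CLASH on 'gender' (fem vs neut)


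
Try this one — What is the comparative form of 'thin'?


Apply comparative formation (double final consonant, add -er): 'thin' -> 'thinner'.

thinner


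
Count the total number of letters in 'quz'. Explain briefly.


Spell out 'quz' and number each letter: q(1), u(2), z(3). Total: 3 letters.

3


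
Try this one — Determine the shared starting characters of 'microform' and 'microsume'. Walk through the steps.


Compare from the start: 5 characters match: 'micro'. Mismatch at position 6: 'f' vs 's'.

micro


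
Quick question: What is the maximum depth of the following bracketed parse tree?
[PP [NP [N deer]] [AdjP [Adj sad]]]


Count bracket nesting levels:
'[' at pos 0: depth = 1
'[' at pos 4: depth = 2
'[' at pos 8: depth = 3
'[' at pos 18: depth = 2
'[' at pos 24: depth = 3
Maximum depth reached: 3

3


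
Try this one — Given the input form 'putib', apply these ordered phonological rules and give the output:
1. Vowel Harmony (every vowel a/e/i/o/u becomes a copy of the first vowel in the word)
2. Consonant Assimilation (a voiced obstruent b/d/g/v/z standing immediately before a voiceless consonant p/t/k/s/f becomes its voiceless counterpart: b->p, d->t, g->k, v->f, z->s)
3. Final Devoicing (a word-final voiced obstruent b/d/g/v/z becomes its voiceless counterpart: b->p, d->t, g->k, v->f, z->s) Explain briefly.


Starting form: 'putib'
Rule 1: Vowel Harmony: all vowels become 'u' (matching first vowel). 'putib' -> 'putub'
Rule 2: Consonant Assimilation: no voiced obstruent (b/d/g/v/z) stands immediately before a voiceless consonant (p/t/k/s/f). No change.
Rule 3: Final Devoicing: word-final voiced obstruent 'b' becomes voiceless 'p'. 'putub' -> 'putup'
Final form: 'putup'

putup


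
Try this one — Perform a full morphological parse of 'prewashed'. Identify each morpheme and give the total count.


Step 1: Identify prefix: 'pre' (meaning: before)
Step 2: Identify root: 'wash'
Step 3: Identify suffix(es): 'ed'
Decomposition: pre- (prefix: before) + wash (root) + -ed (suffix: past)
Total morphemes: 3

3 morphemes (pre- (prefix: before) + wash (root) + -ed (suffix: past))


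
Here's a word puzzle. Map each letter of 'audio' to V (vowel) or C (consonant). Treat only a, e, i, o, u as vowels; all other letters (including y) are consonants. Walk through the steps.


Letter mapping: a = V, u = V, d = C, i = V, o = V.

VVCVV


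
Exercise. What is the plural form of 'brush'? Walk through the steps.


Apply rule: Add -es (sibilant/fricative ending). 'brush' becomes 'brushes'.

brushes


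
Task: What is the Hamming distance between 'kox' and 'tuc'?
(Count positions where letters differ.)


Alignment:
Position 1: 'k' vs 't' = DIFFER
Position 2: 'o' vs 'u' = DIFFER
Position 3: 'x' vs 'c' = DIFFER
Total differences: 3

3


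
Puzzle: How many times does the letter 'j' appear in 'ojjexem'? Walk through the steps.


Letter 'j' in 'ojjexem': found at position(s) 2, 3 = 2 occurrence(s).

2


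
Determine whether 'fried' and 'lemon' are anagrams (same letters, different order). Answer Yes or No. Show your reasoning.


Sorted letters of 'fried': 'defir'
Sorted letters of 'lemon': 'elmno'
They do not match.

No


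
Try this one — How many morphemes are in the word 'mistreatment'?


Decomposition: mis- (prefix) + treat (root) + -ment (suffix) = 3 morpheme(s)

3 morphemes


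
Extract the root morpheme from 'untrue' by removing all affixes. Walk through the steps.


Remove prefix 'un' from 'untrue' to get root 'true'.

true


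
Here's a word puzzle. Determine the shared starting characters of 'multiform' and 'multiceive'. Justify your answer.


Compare from the start: 5 characters match: 'multi'. Mismatch at position 6: 'f' vs 'c'.

multi


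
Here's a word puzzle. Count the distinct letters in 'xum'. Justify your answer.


Unique letters in 'xum': {m, u, x} = 3 distinct letters.

3


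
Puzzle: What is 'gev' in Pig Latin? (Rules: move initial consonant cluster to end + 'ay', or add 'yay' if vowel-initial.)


'gev': move consonant cluster 'g' to end and add 'ay': 'evgay'.

evgay


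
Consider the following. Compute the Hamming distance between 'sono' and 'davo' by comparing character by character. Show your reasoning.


Alignment:
Position 1: 's' vs 'd' = DIFFER
Position 2: 'o' vs 'a' = DIFFER
Position 3: 'n' vs 'v' = DIFFER
Position 4: 'o' vs 'o' = match
Total differences: 3

3


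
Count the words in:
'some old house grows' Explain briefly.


Split into words: some | old | house | grows = 4 words.

4


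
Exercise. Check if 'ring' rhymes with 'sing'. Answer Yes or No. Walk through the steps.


Rime (stressed vowel + following sounds) of 'ring': -ing = /ɪŋ/
Rime of 'sing': -ing = /ɪŋ/
/ɪŋ/ and /ɪŋ/ are the same ending sound, so the words rhyme.

Yes


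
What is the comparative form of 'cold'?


Apply comparative formation (add -er): 'cold' -> 'colder'.

colder


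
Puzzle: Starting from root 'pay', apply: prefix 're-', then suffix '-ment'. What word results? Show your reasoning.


Step 1: Add prefix 're-' to 'pay' = 'repay'
Step 2: Add suffix '-ment' to 'repay' = 'repayment'

repayment


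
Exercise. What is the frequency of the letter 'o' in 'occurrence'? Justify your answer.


Letter 'o' in 'occurrence': found at position(s) 1 = 1 occurrence(s).

1


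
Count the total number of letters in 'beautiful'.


Spell out 'beautiful' and number each letter: b(1), e(2), a(3), u(4), t(5), i(6), f(7), u(8), l(9). Total: 9 letters.

9


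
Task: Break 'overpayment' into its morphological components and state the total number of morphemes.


Step 1: Identify prefix: 'over' (meaning: excessively)
Step 2: Identify root: 'pay'
Step 3: Identify suffix(es): 'ment'
Decomposition: over- (prefix: excessively) + pay (root) + -ment (suffix: action/result)
Total morphemes: 3

3 morphemes (over- (prefix: excessively) + pay (root) + -ment (suffix: action/result))


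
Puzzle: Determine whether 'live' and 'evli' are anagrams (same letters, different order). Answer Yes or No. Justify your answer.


Sorted letters of 'live': 'eilv'
Sorted letters of 'evli': 'eilv'
They match.

Yes


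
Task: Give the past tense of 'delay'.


Apply rule: Add -ed. 'delay' becomes 'delayed'.

delayed


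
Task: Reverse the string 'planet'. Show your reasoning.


Reverse 'planet' character by character: 'tenalp'.

tenalp


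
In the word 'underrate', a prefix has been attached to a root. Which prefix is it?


The word 'underrate' = 'under' (prefix) + 'rate' (root). The prefix is 'under'.

under


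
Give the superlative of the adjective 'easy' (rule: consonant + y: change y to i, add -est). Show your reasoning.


Apply superlative formation (consonant + y: change y to i, add -est): 'easy' -> 'easiest'.

easiest


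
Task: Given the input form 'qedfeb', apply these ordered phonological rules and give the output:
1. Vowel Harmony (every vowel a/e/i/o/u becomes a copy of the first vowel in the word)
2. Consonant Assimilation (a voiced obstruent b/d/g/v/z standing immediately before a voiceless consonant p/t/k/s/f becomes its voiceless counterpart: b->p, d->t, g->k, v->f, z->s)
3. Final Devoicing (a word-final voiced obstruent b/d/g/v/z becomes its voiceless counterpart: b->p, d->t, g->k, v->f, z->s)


Starting form: 'qedfeb'
Rule 1: Vowel Harmony: all vowels already match. No change.
Rule 2: Consonant Assimilation: voiced obstruent before voiceless consonant becomes voiceless ('df' -> 'tf'). 'qedfeb' -> 'qetfeb'
Rule 3: Final Devoicing: word-final voiced obstruent 'b' becomes voiceless 'p'. 'qetfeb' -> 'qetfep'
Final form: 'qetfep'

qetfep


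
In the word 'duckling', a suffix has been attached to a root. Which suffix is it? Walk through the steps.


The word 'duckling' = 'duck' (root) + '-ling' (suffix). The suffix is '-ling'.

ling


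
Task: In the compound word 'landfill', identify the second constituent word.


Split 'landfill' into 'land' + 'fill'. The second part is 'fill'.

fill


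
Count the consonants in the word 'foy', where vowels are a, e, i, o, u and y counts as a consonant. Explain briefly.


Consonants in 'foy': f, y = 2 consonants.

2


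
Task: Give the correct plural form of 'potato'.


Apply rule: Add -es (consonant + o). 'potato' becomes 'potatoes'.

potatoes


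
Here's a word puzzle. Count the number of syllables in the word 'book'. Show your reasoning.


Break 'book' into syllables: book -> book = 1 syllable

1 syllable


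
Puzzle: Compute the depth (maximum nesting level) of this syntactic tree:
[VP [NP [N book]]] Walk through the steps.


Count bracket nesting levels:
'[' at pos 0: depth = 1
'[' at pos 4: depth = 2
'[' at pos 8: depth = 3
Maximum depth reached: 3

3


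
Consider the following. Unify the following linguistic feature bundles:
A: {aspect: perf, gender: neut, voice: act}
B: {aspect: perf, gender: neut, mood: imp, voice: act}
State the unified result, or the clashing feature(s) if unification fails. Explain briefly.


Compare features:
aspect: A=perf vs B=perf -> unified: perf
gender: A=neut vs B=neut -> unified: neut
mood: A=_ vs B=imp -> unified: imp
voice: A=act vs B=act -> unified: act
No clashes found.

Unified: {aspect: perf, gender: neut, mood: imp, voice: act}


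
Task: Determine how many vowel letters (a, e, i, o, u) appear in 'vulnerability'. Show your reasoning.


Vowels in 'vulnerability': u, e, a, i, i = 5 vowels.

5


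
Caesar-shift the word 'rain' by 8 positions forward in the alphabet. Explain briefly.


Shift each letter by 8: r -> z, a -> i, i -> q, n -> v. Result: 'ziqv'.

ziqv


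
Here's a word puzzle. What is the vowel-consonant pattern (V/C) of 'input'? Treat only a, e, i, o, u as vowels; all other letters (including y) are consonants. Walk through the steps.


Letter mapping: i = V, n = C, p = C, u = V, t = C.

VCCVC


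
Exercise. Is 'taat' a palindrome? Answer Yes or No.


Forward: 'taat'
Reversed: 'taat'
They are identical.

Yes


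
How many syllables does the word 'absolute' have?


Break 'absolute' into syllables: ab-so-lute -> ab | so | lute = 3 syllables

3 syllables


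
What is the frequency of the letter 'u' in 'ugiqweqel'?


Letter 'u' in 'ugiqweqel': found at position(s) 1 = 1 occurrence(s).

1


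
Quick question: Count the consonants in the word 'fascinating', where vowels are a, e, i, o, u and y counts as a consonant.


Consonants in 'fascinating': f, s, c, n, t, n, g = 7 consonants.

7


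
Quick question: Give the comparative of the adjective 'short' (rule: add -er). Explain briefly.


Apply comparative formation (add -er): 'short' -> 'shorter'.

shorter


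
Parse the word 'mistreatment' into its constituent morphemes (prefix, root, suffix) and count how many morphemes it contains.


Step 1: Identify prefix: 'mis' (meaning: wrongly)
Step 2: Identify root: 'treat'
Step 3: Identify suffix(es): 'ment'
Decomposition: mis- (prefix: wrongly) + treat (root) + -ment (suffix: action/result)
Total morphemes: 3

3 morphemes (mis- (prefix: wrongly) + treat (root) + -ment (suffix: action/result))


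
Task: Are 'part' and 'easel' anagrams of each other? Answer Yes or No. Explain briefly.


Sorted letters of 'part': 'aprt'
Sorted letters of 'easel': 'aeels'
They do not match.

No


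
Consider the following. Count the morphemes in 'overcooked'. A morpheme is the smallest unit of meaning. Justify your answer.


Decomposition: over- (prefix) + cook (root) + -ed (suffix) = 3 morpheme(s)

3 morphemes


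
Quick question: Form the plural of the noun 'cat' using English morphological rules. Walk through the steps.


Apply rule: Add -s. 'cat' becomes 'cats'.

cats


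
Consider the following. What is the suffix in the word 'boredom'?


The word 'boredom' = 'bore' (root) + '-dom' (suffix). The suffix is '-dom'.

dom


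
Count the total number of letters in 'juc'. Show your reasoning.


Spell out 'juc' and number each letter: j(1), u(2), c(3). Total: 3 letters.

3


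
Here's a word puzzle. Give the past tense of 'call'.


Apply rule: Add -ed. 'call' becomes 'called'.

called


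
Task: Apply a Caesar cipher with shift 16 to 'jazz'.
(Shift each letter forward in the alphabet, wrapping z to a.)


Shift each letter by 16: j -> z, a -> q, z -> p, z -> p. Result: 'zqpp'.

zqpp
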